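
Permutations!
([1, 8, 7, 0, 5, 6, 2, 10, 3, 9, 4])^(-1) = (0 3 8 1)(2 6 5 4 10 7)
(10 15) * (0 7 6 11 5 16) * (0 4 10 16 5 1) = [7, 0, 2, 3, 10, 5, 11, 6, 8, 9, 15, 1, 12, 13, 14, 16, 4] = (0 7 6 11 1)(4 10 15 16)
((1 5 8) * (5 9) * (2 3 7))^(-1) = (1 8 5 9)(2 7 3) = ((1 9 5 8)(2 3 7))^(-1)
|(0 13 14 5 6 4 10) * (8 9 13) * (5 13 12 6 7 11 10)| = 10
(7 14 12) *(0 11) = (0 11)(7 14 12) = [11, 1, 2, 3, 4, 5, 6, 14, 8, 9, 10, 0, 7, 13, 12]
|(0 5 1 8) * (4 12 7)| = |(0 5 1 8)(4 12 7)| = 12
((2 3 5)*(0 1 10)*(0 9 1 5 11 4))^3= ((0 5 2 3 11 4)(1 10 9))^3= (0 3)(2 4)(5 11)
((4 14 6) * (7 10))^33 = (14)(7 10)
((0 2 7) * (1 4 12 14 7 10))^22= ((0 2 10 1 4 12 14 7))^22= (0 14 4 10)(1 2 7 12)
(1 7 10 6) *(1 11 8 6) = [0, 7, 2, 3, 4, 5, 11, 10, 6, 9, 1, 8] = (1 7 10)(6 11 8)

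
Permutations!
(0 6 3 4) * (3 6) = (6)(0 3 4) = [3, 1, 2, 4, 0, 5, 6]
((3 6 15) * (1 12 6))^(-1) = (1 3 15 6 12)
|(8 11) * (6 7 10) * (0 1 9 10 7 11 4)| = 8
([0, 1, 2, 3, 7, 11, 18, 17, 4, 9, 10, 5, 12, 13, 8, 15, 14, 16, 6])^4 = (18)(4 14 17)(7 8 16)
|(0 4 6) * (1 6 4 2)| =4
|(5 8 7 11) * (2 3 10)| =12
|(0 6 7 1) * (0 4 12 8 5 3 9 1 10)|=28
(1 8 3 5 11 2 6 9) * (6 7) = (1 8 3 5 11 2 7 6 9) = [0, 8, 7, 5, 4, 11, 9, 6, 3, 1, 10, 2]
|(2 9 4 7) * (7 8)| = |(2 9 4 8 7)| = 5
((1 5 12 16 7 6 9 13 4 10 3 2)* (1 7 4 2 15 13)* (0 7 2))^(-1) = (0 13 15 3 10 4 16 12 5 1 9 6 7)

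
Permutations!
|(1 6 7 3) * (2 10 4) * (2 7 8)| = 8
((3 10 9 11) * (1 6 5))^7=((1 6 5)(3 10 9 11))^7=(1 6 5)(3 11 9 10)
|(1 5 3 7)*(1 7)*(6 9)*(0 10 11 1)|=|(0 10 11 1 5 3)(6 9)|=6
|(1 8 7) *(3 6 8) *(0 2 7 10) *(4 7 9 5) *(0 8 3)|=14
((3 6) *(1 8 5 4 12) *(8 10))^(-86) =(1 4 8)(5 10 12)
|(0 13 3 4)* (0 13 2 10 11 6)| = 15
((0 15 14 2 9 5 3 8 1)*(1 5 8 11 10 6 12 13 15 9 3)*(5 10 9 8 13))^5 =((0 8 10 6 12 5 1)(2 3 11 9 13 15 14))^5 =(0 5 6 8 1 12 10)(2 15 9 3 14 13 11)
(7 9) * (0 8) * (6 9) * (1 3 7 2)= (0 8)(1 3 7 6 9 2)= [8, 3, 1, 7, 4, 5, 9, 6, 0, 2]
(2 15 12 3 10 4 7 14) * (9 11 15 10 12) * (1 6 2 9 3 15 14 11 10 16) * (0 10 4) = [10, 6, 16, 12, 7, 5, 2, 11, 8, 4, 0, 14, 15, 13, 9, 3, 1] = (0 10)(1 6 2 16)(3 12 15)(4 7 11 14 9)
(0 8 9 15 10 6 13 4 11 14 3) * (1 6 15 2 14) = (0 8 9 2 14 3)(1 6 13 4 11)(10 15) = [8, 6, 14, 0, 11, 5, 13, 7, 9, 2, 15, 1, 12, 4, 3, 10]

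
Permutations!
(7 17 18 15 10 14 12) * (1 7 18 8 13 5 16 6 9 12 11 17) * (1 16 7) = [0, 1, 2, 3, 4, 7, 9, 16, 13, 12, 14, 17, 18, 5, 11, 10, 6, 8, 15] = (5 7 16 6 9 12 18 15 10 14 11 17 8 13)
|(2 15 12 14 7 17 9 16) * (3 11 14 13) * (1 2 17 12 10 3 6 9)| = 14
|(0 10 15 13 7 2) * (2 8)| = 7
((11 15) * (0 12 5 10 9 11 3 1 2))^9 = (0 2 1 3 15 11 9 10 5 12)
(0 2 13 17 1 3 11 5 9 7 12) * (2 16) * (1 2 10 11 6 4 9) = [16, 3, 13, 6, 9, 1, 4, 12, 8, 7, 11, 5, 0, 17, 14, 15, 10, 2] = (0 16 10 11 5 1 3 6 4 9 7 12)(2 13 17)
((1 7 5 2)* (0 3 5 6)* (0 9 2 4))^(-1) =(0 4 5 3)(1 2 9 6 7)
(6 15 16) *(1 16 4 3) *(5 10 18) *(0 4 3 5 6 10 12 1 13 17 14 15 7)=[4, 16, 2, 13, 5, 12, 7, 0, 8, 9, 18, 11, 1, 17, 15, 3, 10, 14, 6]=(0 4 5 12 1 16 10 18 6 7)(3 13 17 14 15)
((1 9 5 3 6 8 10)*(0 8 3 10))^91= (0 8)(1 10 5 9)(3 6)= ((0 8)(1 9 5 10)(3 6))^91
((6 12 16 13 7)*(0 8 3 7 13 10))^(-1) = (0 10 16 12 6 7 3 8)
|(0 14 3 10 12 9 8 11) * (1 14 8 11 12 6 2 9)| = |(0 8 12 1 14 3 10 6 2 9 11)| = 11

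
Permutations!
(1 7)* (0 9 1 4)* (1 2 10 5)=(0 9 2 10 5 1 7 4)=[9, 7, 10, 3, 0, 1, 6, 4, 8, 2, 5]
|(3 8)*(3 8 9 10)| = 3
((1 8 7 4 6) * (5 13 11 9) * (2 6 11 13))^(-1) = (13)(1 6 2 5 9 11 4 7 8)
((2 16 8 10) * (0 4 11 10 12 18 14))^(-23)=((0 4 11 10 2 16 8 12 18 14))^(-23)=(0 12 2 4 18 16 11 14 8 10)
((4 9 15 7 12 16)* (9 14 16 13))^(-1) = ((4 14 16)(7 12 13 9 15))^(-1) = (4 16 14)(7 15 9 13 12)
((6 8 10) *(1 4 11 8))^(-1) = ((1 4 11 8 10 6))^(-1) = (1 6 10 8 11 4)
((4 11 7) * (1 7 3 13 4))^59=(1 7)(3 11 4 13)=((1 7)(3 13 4 11))^59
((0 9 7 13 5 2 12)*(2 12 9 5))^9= ((0 5 12)(2 9 7 13))^9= (2 9 7 13)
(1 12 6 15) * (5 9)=(1 12 6 15)(5 9)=[0, 12, 2, 3, 4, 9, 15, 7, 8, 5, 10, 11, 6, 13, 14, 1]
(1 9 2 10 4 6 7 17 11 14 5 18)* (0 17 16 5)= (0 17 11 14)(1 9 2 10 4 6 7 16 5 18)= [17, 9, 10, 3, 6, 18, 7, 16, 8, 2, 4, 14, 12, 13, 0, 15, 5, 11, 1]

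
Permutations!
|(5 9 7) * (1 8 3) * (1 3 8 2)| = 6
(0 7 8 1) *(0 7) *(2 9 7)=[0, 2, 9, 3, 4, 5, 6, 8, 1, 7]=(1 2 9 7 8)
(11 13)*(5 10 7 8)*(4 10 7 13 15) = (4 10 13 11 15)(5 7 8) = [0, 1, 2, 3, 10, 7, 6, 8, 5, 9, 13, 15, 12, 11, 14, 4]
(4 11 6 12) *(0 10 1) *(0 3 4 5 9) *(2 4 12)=(0 10 1 3 12 5 9)(2 4 11 6)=[10, 3, 4, 12, 11, 9, 2, 7, 8, 0, 1, 6, 5]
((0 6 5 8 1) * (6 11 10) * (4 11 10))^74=((0 10 6 5 8 1)(4 11))^74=(11)(0 6 8)(1 10 5)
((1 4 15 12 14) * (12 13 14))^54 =(1 14 13 15 4)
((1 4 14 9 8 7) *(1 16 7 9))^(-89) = ((1 4 14)(7 16)(8 9))^(-89) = (1 4 14)(7 16)(8 9)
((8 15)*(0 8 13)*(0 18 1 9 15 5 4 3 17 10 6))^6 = (0 10 3 5)(1 9 15 13 18)(4 8 6 17)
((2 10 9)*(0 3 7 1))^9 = (10)(0 3 7 1)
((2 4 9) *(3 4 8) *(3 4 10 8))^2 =(2 10 4)(3 8 9) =((2 3 10 8 4 9))^2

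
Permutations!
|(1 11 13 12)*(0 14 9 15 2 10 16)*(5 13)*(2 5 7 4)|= |(0 14 9 15 5 13 12 1 11 7 4 2 10 16)|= 14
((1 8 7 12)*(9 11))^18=((1 8 7 12)(9 11))^18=(1 7)(8 12)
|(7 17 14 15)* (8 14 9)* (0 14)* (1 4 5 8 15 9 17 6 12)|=11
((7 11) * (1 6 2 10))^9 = (1 6 2 10)(7 11)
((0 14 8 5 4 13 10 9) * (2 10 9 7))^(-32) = (0 5 9 8 13 14 4)(2 10 7)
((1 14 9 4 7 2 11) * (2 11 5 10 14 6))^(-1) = ((1 6 2 5 10 14 9 4 7 11))^(-1) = (1 11 7 4 9 14 10 5 2 6)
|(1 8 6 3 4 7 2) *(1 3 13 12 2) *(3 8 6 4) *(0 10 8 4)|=|(0 10 8)(1 6 13 12 2 4 7)|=21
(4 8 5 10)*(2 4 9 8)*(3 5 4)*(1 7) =[0, 7, 3, 5, 2, 10, 6, 1, 4, 8, 9] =(1 7)(2 3 5 10 9 8 4)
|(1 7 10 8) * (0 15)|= 4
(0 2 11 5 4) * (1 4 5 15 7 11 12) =(0 2 12 1 4)(7 11 15) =[2, 4, 12, 3, 0, 5, 6, 11, 8, 9, 10, 15, 1, 13, 14, 7]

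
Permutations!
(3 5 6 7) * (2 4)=(2 4)(3 5 6 7)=[0, 1, 4, 5, 2, 6, 7, 3]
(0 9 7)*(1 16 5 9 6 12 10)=(0 6 12 10 1 16 5 9 7)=[6, 16, 2, 3, 4, 9, 12, 0, 8, 7, 1, 11, 10, 13, 14, 15, 5]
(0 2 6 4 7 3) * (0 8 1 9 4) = (0 2 6)(1 9 4 7 3 8) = [2, 9, 6, 8, 7, 5, 0, 3, 1, 4]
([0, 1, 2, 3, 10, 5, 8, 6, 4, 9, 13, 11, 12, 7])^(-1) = (4 8 6 7 13 10)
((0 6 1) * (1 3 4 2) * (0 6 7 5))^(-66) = (7)(1 2 4 3 6)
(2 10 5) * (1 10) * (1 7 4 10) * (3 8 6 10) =(2 7 4 3 8 6 10 5) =[0, 1, 7, 8, 3, 2, 10, 4, 6, 9, 5]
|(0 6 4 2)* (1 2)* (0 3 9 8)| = |(0 6 4 1 2 3 9 8)| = 8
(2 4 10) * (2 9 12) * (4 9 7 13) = [0, 1, 9, 3, 10, 5, 6, 13, 8, 12, 7, 11, 2, 4] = (2 9 12)(4 10 7 13)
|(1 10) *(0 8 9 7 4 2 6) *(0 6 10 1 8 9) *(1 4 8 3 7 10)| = 6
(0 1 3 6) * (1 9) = (0 9 1 3 6) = [9, 3, 2, 6, 4, 5, 0, 7, 8, 1]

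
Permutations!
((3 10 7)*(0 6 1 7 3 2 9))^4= ((0 6 1 7 2 9)(3 10))^4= (10)(0 2 1)(6 9 7)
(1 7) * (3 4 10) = (1 7)(3 4 10) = [0, 7, 2, 4, 10, 5, 6, 1, 8, 9, 3]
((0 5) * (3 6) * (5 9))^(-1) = ((0 9 5)(3 6))^(-1) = (0 5 9)(3 6)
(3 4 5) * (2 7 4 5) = (2 7 4)(3 5) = [0, 1, 7, 5, 2, 3, 6, 4]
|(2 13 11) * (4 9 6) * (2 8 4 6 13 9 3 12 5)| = 9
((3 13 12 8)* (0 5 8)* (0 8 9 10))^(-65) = ((0 5 9 10)(3 13 12 8))^(-65) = (0 10 9 5)(3 8 12 13)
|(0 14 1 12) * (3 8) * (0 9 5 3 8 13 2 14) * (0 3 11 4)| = |(0 3 13 2 14 1 12 9 5 11 4)| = 11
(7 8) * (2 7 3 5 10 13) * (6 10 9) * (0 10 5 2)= (0 10 13)(2 7 8 3)(5 9 6)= [10, 1, 7, 2, 4, 9, 5, 8, 3, 6, 13, 11, 12, 0]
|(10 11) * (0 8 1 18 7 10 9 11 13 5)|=|(0 8 1 18 7 10 13 5)(9 11)|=8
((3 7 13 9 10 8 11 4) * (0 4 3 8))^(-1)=((0 4 8 11 3 7 13 9 10))^(-1)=(0 10 9 13 7 3 11 8 4)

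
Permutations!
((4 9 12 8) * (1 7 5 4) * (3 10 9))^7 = (1 12 10 4 7 8 9 3 5)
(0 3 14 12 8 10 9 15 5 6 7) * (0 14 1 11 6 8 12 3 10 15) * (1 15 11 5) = (0 10 9)(1 5 8 11 6 7 14 3 15) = [10, 5, 2, 15, 4, 8, 7, 14, 11, 0, 9, 6, 12, 13, 3, 1]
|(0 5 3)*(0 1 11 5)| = 4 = |(1 11 5 3)|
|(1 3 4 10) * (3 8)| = |(1 8 3 4 10)| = 5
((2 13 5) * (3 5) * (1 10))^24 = ((1 10)(2 13 3 5))^24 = (13)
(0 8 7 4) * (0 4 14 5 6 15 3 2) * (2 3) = (0 8 7 14 5 6 15 2) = [8, 1, 0, 3, 4, 6, 15, 14, 7, 9, 10, 11, 12, 13, 5, 2]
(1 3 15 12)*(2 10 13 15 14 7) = (1 3 14 7 2 10 13 15 12) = [0, 3, 10, 14, 4, 5, 6, 2, 8, 9, 13, 11, 1, 15, 7, 12]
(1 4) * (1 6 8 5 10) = [0, 4, 2, 3, 6, 10, 8, 7, 5, 9, 1] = (1 4 6 8 5 10)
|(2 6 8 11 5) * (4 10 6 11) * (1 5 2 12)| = |(1 5 12)(2 11)(4 10 6 8)| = 12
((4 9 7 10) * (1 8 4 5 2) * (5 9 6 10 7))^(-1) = (1 2 5 9 10 6 4 8) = ((1 8 4 6 10 9 5 2))^(-1)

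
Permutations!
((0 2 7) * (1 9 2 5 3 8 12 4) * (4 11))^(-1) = ((0 5 3 8 12 11 4 1 9 2 7))^(-1) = (0 7 2 9 1 4 11 12 8 3 5)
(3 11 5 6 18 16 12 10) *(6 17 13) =(3 11 5 17 13 6 18 16 12 10) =[0, 1, 2, 11, 4, 17, 18, 7, 8, 9, 3, 5, 10, 6, 14, 15, 12, 13, 16]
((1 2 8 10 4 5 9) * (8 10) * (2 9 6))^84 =((1 9)(2 10 4 5 6))^84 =(2 6 5 4 10)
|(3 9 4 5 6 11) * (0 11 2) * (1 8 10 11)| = |(0 1 8 10 11 3 9 4 5 6 2)| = 11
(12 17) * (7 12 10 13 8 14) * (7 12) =(8 14 12 17 10 13) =[0, 1, 2, 3, 4, 5, 6, 7, 14, 9, 13, 11, 17, 8, 12, 15, 16, 10]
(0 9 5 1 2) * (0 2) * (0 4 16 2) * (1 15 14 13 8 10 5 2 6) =(0 9 2)(1 4 16 6)(5 15 14 13 8 10) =[9, 4, 0, 3, 16, 15, 1, 7, 10, 2, 5, 11, 12, 8, 13, 14, 6]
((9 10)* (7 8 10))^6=((7 8 10 9))^6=(7 10)(8 9)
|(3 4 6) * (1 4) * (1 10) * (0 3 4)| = 4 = |(0 3 10 1)(4 6)|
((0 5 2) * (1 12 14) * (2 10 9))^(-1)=((0 5 10 9 2)(1 12 14))^(-1)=(0 2 9 10 5)(1 14 12)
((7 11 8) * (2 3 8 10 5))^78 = (2 3 8 7 11 10 5) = ((2 3 8 7 11 10 5))^78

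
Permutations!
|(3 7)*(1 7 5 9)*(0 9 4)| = |(0 9 1 7 3 5 4)| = 7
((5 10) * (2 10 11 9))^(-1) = (2 9 11 5 10)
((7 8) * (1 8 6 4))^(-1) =(1 4 6 7 8)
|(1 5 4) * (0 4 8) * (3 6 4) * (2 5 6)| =15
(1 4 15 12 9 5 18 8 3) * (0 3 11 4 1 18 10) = (0 3 18 8 11 4 15 12 9 5 10) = [3, 1, 2, 18, 15, 10, 6, 7, 11, 5, 0, 4, 9, 13, 14, 12, 16, 17, 8]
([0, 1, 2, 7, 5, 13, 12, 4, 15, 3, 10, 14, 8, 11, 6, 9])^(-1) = [0, 1, 2, 9, 7, 4, 14, 3, 12, 15, 10, 13, 6, 5, 11, 8]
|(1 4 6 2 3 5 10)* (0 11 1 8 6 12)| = |(0 11 1 4 12)(2 3 5 10 8 6)| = 30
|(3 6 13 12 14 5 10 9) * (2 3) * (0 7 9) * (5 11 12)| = |(0 7 9 2 3 6 13 5 10)(11 12 14)| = 9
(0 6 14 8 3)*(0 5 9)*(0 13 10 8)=(0 6 14)(3 5 9 13 10 8)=[6, 1, 2, 5, 4, 9, 14, 7, 3, 13, 8, 11, 12, 10, 0]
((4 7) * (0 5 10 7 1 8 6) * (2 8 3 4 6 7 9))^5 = (0 8 10 6 2 5 7 9)(1 4 3)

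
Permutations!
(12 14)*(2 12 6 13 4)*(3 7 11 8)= (2 12 14 6 13 4)(3 7 11 8)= [0, 1, 12, 7, 2, 5, 13, 11, 3, 9, 10, 8, 14, 4, 6]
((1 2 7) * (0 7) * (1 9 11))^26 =(0 9 1)(2 7 11)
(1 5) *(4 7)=(1 5)(4 7)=[0, 5, 2, 3, 7, 1, 6, 4]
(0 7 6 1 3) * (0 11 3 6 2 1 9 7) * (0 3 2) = [3, 6, 1, 11, 4, 5, 9, 0, 8, 7, 10, 2] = (0 3 11 2 1 6 9 7)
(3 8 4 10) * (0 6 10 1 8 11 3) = (0 6 10)(1 8 4)(3 11) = [6, 8, 2, 11, 1, 5, 10, 7, 4, 9, 0, 3]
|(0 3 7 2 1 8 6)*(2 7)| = |(0 3 2 1 8 6)| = 6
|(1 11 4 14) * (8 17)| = 4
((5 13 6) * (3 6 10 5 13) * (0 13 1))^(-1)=((0 13 10 5 3 6 1))^(-1)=(0 1 6 3 5 10 13)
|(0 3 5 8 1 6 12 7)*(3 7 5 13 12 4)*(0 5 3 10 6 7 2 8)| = |(0 2 8 1 7 5)(3 13 12)(4 10 6)| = 6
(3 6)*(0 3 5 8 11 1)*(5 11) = (0 3 6 11 1)(5 8) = [3, 0, 2, 6, 4, 8, 11, 7, 5, 9, 10, 1]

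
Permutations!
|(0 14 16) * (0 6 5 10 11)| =|(0 14 16 6 5 10 11)| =7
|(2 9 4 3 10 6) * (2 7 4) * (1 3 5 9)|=9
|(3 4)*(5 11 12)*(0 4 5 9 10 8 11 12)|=9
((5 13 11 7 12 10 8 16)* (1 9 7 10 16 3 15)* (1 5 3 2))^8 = ((1 9 7 12 16 3 15 5 13 11 10 8 2))^8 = (1 13 12 8 15 9 11 16 2 5 7 10 3)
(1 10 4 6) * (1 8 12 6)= (1 10 4)(6 8 12)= [0, 10, 2, 3, 1, 5, 8, 7, 12, 9, 4, 11, 6]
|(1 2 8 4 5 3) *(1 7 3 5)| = |(1 2 8 4)(3 7)| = 4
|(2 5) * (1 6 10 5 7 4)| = 7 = |(1 6 10 5 2 7 4)|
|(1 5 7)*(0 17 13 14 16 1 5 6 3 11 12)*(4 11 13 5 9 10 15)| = |(0 17 5 7 9 10 15 4 11 12)(1 6 3 13 14 16)| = 30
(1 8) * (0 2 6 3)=(0 2 6 3)(1 8)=[2, 8, 6, 0, 4, 5, 3, 7, 1]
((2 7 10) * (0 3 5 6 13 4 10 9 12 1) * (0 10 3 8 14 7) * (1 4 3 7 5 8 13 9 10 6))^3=(0 8 1 12 10 13 14 6 4 2 3 5 9 7)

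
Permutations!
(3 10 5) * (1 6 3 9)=(1 6 3 10 5 9)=[0, 6, 2, 10, 4, 9, 3, 7, 8, 1, 5]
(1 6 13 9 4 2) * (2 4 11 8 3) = (1 6 13 9 11 8 3 2) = [0, 6, 1, 2, 4, 5, 13, 7, 3, 11, 10, 8, 12, 9]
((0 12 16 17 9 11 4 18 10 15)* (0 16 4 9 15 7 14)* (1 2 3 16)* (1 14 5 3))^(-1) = (0 14 15 17 16 3 5 7 10 18 4 12)(1 2)(9 11) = ((0 12 4 18 10 7 5 3 16 17 15 14)(1 2)(9 11))^(-1)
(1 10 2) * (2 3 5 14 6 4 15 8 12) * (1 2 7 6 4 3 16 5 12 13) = (1 10 16 5 14 4 15 8 13)(3 12 7 6) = [0, 10, 2, 12, 15, 14, 3, 6, 13, 9, 16, 11, 7, 1, 4, 8, 5]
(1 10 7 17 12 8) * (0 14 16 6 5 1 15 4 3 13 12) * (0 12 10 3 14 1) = (0 1 3 13 10 7 17 12 8 15 4 14 16 6 5) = [1, 3, 2, 13, 14, 0, 5, 17, 15, 9, 7, 11, 8, 10, 16, 4, 6, 12]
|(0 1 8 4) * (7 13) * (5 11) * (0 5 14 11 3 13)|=|(0 1 8 4 5 3 13 7)(11 14)|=8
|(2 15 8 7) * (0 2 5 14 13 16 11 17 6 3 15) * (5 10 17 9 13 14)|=28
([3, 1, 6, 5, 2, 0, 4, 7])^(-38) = [3, 1, 6, 5, 2, 0, 4, 7]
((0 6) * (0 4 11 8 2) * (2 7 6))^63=(0 2)(4 7 11 6 8)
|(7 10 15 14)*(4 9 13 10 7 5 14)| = 10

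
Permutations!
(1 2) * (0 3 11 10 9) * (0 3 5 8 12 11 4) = (0 5 8 12 11 10 9 3 4)(1 2) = [5, 2, 1, 4, 0, 8, 6, 7, 12, 3, 9, 10, 11]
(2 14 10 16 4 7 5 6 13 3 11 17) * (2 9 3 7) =(2 14 10 16 4)(3 11 17 9)(5 6 13 7) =[0, 1, 14, 11, 2, 6, 13, 5, 8, 3, 16, 17, 12, 7, 10, 15, 4, 9]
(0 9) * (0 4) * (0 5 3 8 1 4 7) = [9, 4, 2, 8, 5, 3, 6, 0, 1, 7] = (0 9 7)(1 4 5 3 8)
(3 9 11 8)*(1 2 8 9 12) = [0, 2, 8, 12, 4, 5, 6, 7, 3, 11, 10, 9, 1] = (1 2 8 3 12)(9 11)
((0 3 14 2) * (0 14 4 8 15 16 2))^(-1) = (0 14 2 16 15 8 4 3) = ((0 3 4 8 15 16 2 14))^(-1)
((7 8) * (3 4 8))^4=((3 4 8 7))^4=(8)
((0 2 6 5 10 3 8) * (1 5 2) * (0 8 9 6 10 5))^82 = (2 3 6 10 9)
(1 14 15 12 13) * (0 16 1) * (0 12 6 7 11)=(0 16 1 14 15 6 7 11)(12 13)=[16, 14, 2, 3, 4, 5, 7, 11, 8, 9, 10, 0, 13, 12, 15, 6, 1]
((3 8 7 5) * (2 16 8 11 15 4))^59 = (2 3 16 11 8 15 7 4 5)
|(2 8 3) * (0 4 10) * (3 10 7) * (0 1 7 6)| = |(0 4 6)(1 7 3 2 8 10)| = 6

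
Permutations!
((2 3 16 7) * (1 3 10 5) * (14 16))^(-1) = (1 5 10 2 7 16 14 3)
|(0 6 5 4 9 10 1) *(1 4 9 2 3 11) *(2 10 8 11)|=|(0 6 5 9 8 11 1)(2 3)(4 10)|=14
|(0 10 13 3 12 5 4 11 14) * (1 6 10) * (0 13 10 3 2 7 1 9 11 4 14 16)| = |(0 9 11 16)(1 6 3 12 5 14 13 2 7)| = 36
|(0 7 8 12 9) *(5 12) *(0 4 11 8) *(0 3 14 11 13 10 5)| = 6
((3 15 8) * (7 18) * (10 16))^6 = ((3 15 8)(7 18)(10 16))^6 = (18)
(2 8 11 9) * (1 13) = (1 13)(2 8 11 9) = [0, 13, 8, 3, 4, 5, 6, 7, 11, 2, 10, 9, 12, 1]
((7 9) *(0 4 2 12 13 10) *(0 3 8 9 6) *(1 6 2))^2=(0 1)(2 13 3 9)(4 6)(7 12 10 8)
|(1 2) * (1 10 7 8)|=5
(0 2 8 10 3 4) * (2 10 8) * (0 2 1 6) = (0 10 3 4 2 1 6) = [10, 6, 1, 4, 2, 5, 0, 7, 8, 9, 3]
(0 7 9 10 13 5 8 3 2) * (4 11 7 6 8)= (0 6 8 3 2)(4 11 7 9 10 13 5)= [6, 1, 0, 2, 11, 4, 8, 9, 3, 10, 13, 7, 12, 5]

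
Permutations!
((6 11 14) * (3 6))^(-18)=(3 11)(6 14)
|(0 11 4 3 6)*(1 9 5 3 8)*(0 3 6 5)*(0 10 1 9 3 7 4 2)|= |(0 11 2)(1 3 5 6 7 4 8 9 10)|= 9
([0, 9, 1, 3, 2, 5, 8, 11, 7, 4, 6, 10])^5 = (11)(1 9 4 2)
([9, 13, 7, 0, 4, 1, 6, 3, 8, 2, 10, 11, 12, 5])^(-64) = (0 9 2 7 3)(1 5 13)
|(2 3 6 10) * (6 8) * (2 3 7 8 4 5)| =8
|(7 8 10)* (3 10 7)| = 2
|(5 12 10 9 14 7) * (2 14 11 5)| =|(2 14 7)(5 12 10 9 11)| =15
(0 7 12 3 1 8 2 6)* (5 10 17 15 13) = (0 7 12 3 1 8 2 6)(5 10 17 15 13) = [7, 8, 6, 1, 4, 10, 0, 12, 2, 9, 17, 11, 3, 5, 14, 13, 16, 15]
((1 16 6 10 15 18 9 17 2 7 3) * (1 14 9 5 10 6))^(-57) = (1 16)(2 14)(3 17)(5 18 15 10)(7 9)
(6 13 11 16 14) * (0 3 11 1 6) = (0 3 11 16 14)(1 6 13) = [3, 6, 2, 11, 4, 5, 13, 7, 8, 9, 10, 16, 12, 1, 0, 15, 14]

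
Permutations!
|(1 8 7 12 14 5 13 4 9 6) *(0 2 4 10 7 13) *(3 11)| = 26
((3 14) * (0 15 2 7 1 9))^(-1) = (0 9 1 7 2 15)(3 14) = ((0 15 2 7 1 9)(3 14))^(-1)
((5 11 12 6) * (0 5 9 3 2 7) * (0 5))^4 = (2 12)(3 11)(5 9)(6 7)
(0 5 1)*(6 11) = [5, 0, 2, 3, 4, 1, 11, 7, 8, 9, 10, 6] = (0 5 1)(6 11)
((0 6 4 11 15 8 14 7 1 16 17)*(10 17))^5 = (0 8 10 11 1 6 14 17 15 16 4 7)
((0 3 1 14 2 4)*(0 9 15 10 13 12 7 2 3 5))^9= (0 5)(2 4 9 15 10 13 12 7)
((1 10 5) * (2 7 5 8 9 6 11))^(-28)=(1 5 7 2 11 6 9 8 10)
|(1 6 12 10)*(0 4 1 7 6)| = 12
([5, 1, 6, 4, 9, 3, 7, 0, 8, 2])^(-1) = (0 7 6 2 9 4 3 5)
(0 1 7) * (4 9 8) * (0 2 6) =[1, 7, 6, 3, 9, 5, 0, 2, 4, 8] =(0 1 7 2 6)(4 9 8)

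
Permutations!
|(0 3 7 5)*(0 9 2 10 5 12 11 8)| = 12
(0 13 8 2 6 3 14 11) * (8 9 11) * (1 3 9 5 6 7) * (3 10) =(0 13 5 6 9 11)(1 10 3 14 8 2 7) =[13, 10, 7, 14, 4, 6, 9, 1, 2, 11, 3, 0, 12, 5, 8]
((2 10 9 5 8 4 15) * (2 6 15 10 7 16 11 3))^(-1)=(2 3 11 16 7)(4 8 5 9 10)(6 15)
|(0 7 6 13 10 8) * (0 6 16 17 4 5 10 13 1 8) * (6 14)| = 28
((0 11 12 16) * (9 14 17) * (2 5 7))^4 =((0 11 12 16)(2 5 7)(9 14 17))^4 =(2 5 7)(9 14 17)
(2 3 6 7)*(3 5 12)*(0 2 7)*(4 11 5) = (0 2 4 11 5 12 3 6) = [2, 1, 4, 6, 11, 12, 0, 7, 8, 9, 10, 5, 3]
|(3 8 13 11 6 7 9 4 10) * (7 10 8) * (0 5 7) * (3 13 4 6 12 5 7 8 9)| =9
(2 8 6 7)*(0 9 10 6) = (0 9 10 6 7 2 8) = [9, 1, 8, 3, 4, 5, 7, 2, 0, 10, 6]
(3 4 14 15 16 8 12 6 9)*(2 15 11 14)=(2 15 16 8 12 6 9 3 4)(11 14)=[0, 1, 15, 4, 2, 5, 9, 7, 12, 3, 10, 14, 6, 13, 11, 16, 8]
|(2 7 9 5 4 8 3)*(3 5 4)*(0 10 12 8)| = |(0 10 12 8 5 3 2 7 9 4)| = 10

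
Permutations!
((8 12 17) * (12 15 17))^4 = ((8 15 17))^4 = (8 15 17)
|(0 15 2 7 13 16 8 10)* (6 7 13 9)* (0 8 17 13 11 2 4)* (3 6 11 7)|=|(0 15 4)(2 7 9 11)(3 6)(8 10)(13 16 17)|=12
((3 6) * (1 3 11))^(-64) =((1 3 6 11))^(-64) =(11)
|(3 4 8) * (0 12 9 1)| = 12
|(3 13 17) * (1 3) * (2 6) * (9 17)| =10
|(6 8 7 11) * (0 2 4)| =|(0 2 4)(6 8 7 11)| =12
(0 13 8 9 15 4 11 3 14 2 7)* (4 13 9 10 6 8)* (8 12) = (0 9 15 13 4 11 3 14 2 7)(6 12 8 10) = [9, 1, 7, 14, 11, 5, 12, 0, 10, 15, 6, 3, 8, 4, 2, 13]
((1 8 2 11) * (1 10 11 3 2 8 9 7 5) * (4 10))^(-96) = (11) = ((1 9 7 5)(2 3)(4 10 11))^(-96)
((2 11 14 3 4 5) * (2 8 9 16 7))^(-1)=(2 7 16 9 8 5 4 3 14 11)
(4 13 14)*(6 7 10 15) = (4 13 14)(6 7 10 15) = [0, 1, 2, 3, 13, 5, 7, 10, 8, 9, 15, 11, 12, 14, 4, 6]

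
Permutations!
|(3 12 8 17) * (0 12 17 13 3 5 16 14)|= 9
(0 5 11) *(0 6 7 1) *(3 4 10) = (0 5 11 6 7 1)(3 4 10) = [5, 0, 2, 4, 10, 11, 7, 1, 8, 9, 3, 6]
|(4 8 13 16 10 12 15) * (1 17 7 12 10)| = 9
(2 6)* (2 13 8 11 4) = [0, 1, 6, 3, 2, 5, 13, 7, 11, 9, 10, 4, 12, 8] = (2 6 13 8 11 4)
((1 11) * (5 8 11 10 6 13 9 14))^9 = (14)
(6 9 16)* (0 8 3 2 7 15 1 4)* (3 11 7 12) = (0 8 11 7 15 1 4)(2 12 3)(6 9 16) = [8, 4, 12, 2, 0, 5, 9, 15, 11, 16, 10, 7, 3, 13, 14, 1, 6]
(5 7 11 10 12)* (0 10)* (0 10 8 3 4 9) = [8, 1, 2, 4, 9, 7, 6, 11, 3, 0, 12, 10, 5] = (0 8 3 4 9)(5 7 11 10 12)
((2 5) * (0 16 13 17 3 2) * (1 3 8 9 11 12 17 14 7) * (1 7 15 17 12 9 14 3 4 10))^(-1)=((0 16 13 3 2 5)(1 4 10)(8 14 15 17)(9 11))^(-1)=(0 5 2 3 13 16)(1 10 4)(8 17 15 14)(9 11)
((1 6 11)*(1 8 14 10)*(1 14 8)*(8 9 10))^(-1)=((1 6 11)(8 9 10 14))^(-1)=(1 11 6)(8 14 10 9)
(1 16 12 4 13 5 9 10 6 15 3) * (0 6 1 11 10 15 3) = (0 6 3 11 10 1 16 12 4 13 5 9 15) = [6, 16, 2, 11, 13, 9, 3, 7, 8, 15, 1, 10, 4, 5, 14, 0, 12]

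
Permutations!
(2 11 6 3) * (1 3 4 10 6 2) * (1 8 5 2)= (1 3 8 5 2 11)(4 10 6)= [0, 3, 11, 8, 10, 2, 4, 7, 5, 9, 6, 1]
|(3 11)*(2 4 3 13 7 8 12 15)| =|(2 4 3 11 13 7 8 12 15)| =9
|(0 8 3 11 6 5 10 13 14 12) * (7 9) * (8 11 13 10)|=|(0 11 6 5 8 3 13 14 12)(7 9)|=18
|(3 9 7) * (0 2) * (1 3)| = 4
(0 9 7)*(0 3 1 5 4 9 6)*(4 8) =[6, 5, 2, 1, 9, 8, 0, 3, 4, 7] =(0 6)(1 5 8 4 9 7 3)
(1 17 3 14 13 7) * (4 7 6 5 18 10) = (1 17 3 14 13 6 5 18 10 4 7) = [0, 17, 2, 14, 7, 18, 5, 1, 8, 9, 4, 11, 12, 6, 13, 15, 16, 3, 10]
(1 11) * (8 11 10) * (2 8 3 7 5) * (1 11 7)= (11)(1 10 3)(2 8 7 5)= [0, 10, 8, 1, 4, 2, 6, 5, 7, 9, 3, 11]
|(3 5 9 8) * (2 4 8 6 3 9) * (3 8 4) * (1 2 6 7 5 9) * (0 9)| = |(0 9 7 5 6 8 1 2 3)| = 9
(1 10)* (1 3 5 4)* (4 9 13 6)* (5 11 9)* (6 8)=[0, 10, 2, 11, 1, 5, 4, 7, 6, 13, 3, 9, 12, 8]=(1 10 3 11 9 13 8 6 4)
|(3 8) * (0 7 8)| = |(0 7 8 3)| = 4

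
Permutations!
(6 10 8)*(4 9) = (4 9)(6 10 8) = [0, 1, 2, 3, 9, 5, 10, 7, 6, 4, 8]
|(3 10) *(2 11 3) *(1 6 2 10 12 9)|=|(1 6 2 11 3 12 9)|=7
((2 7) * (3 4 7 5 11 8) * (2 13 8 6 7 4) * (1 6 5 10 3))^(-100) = ((1 6 7 13 8)(2 10 3)(5 11))^(-100) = (13)(2 3 10)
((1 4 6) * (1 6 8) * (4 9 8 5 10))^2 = (1 8 9)(4 10 5)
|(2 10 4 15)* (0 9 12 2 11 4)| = 15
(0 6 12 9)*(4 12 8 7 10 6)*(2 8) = (0 4 12 9)(2 8 7 10 6) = [4, 1, 8, 3, 12, 5, 2, 10, 7, 0, 6, 11, 9]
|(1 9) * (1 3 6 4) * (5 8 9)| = |(1 5 8 9 3 6 4)| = 7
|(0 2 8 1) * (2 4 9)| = |(0 4 9 2 8 1)| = 6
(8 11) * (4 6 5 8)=(4 6 5 8 11)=[0, 1, 2, 3, 6, 8, 5, 7, 11, 9, 10, 4]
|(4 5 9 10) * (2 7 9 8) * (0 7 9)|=|(0 7)(2 9 10 4 5 8)|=6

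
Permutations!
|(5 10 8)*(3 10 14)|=5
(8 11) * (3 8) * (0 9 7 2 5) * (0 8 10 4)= (0 9 7 2 5 8 11 3 10 4)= [9, 1, 5, 10, 0, 8, 6, 2, 11, 7, 4, 3]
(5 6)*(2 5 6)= (6)(2 5)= [0, 1, 5, 3, 4, 2, 6]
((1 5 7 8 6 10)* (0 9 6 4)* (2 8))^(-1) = ((0 9 6 10 1 5 7 2 8 4))^(-1) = (0 4 8 2 7 5 1 10 6 9)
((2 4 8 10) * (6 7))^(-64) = (10)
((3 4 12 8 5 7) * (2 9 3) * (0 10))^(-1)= (0 10)(2 7 5 8 12 4 3 9)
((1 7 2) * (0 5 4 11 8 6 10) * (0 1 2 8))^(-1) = ((0 5 4 11)(1 7 8 6 10))^(-1) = (0 11 4 5)(1 10 6 8 7)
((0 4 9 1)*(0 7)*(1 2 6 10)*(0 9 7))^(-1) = ((0 4 7 9 2 6 10 1))^(-1) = (0 1 10 6 2 9 7 4)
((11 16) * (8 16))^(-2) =(8 16 11)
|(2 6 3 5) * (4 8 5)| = 6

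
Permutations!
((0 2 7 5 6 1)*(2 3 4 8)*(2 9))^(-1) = ((0 3 4 8 9 2 7 5 6 1))^(-1) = (0 1 6 5 7 2 9 8 4 3)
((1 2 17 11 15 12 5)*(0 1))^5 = (0 15 2 5 11 1 12 17)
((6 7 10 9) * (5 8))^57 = (5 8)(6 7 10 9)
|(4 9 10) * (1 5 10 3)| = 6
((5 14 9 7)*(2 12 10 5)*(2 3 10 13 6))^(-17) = ((2 12 13 6)(3 10 5 14 9 7))^(-17) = (2 6 13 12)(3 10 5 14 9 7)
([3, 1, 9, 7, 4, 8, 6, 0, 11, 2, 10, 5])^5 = [7, 1, 9, 0, 4, 11, 6, 3, 5, 2, 10, 8]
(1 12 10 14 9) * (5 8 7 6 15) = (1 12 10 14 9)(5 8 7 6 15) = [0, 12, 2, 3, 4, 8, 15, 6, 7, 1, 14, 11, 10, 13, 9, 5]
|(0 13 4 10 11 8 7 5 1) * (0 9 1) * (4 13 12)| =8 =|(13)(0 12 4 10 11 8 7 5)(1 9)|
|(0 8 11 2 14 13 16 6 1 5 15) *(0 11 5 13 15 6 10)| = 8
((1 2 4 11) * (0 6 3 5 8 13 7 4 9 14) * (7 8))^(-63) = (0 5 11 9 6 7 1 14 3 4 2)(8 13)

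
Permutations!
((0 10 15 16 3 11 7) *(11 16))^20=(16)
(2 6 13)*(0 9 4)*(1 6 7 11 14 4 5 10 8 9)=(0 1 6 13 2 7 11 14 4)(5 10 8 9)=[1, 6, 7, 3, 0, 10, 13, 11, 9, 5, 8, 14, 12, 2, 4]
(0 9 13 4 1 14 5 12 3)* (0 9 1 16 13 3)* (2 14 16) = (0 1 16 13 4 2 14 5 12)(3 9) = [1, 16, 14, 9, 2, 12, 6, 7, 8, 3, 10, 11, 0, 4, 5, 15, 13]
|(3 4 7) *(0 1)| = |(0 1)(3 4 7)| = 6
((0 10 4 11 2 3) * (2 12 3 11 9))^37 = (0 11 4 3 2 10 12 9)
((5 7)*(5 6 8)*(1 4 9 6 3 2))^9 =(9)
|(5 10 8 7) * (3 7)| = 5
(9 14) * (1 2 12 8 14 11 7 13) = (1 2 12 8 14 9 11 7 13) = [0, 2, 12, 3, 4, 5, 6, 13, 14, 11, 10, 7, 8, 1, 9]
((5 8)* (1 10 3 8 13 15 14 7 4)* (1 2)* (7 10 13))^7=((1 13 15 14 10 3 8 5 7 4 2))^7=(1 5 14 2 8 15 4 3 13 7 10)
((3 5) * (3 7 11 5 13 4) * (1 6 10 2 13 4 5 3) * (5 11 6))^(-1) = (1 4 3 11 13 2 10 6 7 5)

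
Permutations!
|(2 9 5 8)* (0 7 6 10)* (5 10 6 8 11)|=6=|(0 7 8 2 9 10)(5 11)|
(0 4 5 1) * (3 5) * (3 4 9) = (0 9 3 5 1) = [9, 0, 2, 5, 4, 1, 6, 7, 8, 3]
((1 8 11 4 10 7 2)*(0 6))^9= (0 6)(1 11 10 2 8 4 7)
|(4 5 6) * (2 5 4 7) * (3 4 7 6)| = 5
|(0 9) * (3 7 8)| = |(0 9)(3 7 8)| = 6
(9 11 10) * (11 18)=(9 18 11 10)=[0, 1, 2, 3, 4, 5, 6, 7, 8, 18, 9, 10, 12, 13, 14, 15, 16, 17, 11]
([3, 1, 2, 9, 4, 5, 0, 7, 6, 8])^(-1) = [6, 1, 2, 0, 4, 5, 8, 7, 9, 3]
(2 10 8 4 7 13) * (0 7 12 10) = (0 7 13 2)(4 12 10 8) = [7, 1, 0, 3, 12, 5, 6, 13, 4, 9, 8, 11, 10, 2]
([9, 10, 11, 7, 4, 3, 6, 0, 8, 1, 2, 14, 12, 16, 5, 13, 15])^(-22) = [3, 0, 1, 14, 4, 11, 6, 5, 8, 7, 9, 10, 12, 15, 2, 16, 13]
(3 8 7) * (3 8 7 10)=(3 7 8 10)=[0, 1, 2, 7, 4, 5, 6, 8, 10, 9, 3]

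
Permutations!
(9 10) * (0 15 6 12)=(0 15 6 12)(9 10)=[15, 1, 2, 3, 4, 5, 12, 7, 8, 10, 9, 11, 0, 13, 14, 6]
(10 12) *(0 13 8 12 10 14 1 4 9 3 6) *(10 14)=(0 13 8 12 10 14 1 4 9 3 6)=[13, 4, 2, 6, 9, 5, 0, 7, 12, 3, 14, 11, 10, 8, 1]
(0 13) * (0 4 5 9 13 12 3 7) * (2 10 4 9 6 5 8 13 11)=(0 12 3 7)(2 10 4 8 13 9 11)(5 6)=[12, 1, 10, 7, 8, 6, 5, 0, 13, 11, 4, 2, 3, 9]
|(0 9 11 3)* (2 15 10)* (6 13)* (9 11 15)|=12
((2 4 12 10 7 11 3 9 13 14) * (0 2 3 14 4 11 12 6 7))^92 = ((0 2 11 14 3 9 13 4 6 7 12 10))^92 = (0 6 3)(2 7 9)(4 14 10)(11 12 13)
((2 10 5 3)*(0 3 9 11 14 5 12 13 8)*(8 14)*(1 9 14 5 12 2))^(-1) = (0 8 11 9 1 3)(2 10)(5 13 12 14)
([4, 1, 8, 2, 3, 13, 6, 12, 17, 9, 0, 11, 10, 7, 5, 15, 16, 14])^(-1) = [10, 1, 3, 4, 0, 14, 6, 13, 2, 9, 12, 11, 7, 5, 17, 15, 16, 8]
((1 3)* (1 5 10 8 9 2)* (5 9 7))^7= (1 2 9 3)(5 7 8 10)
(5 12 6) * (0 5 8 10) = (0 5 12 6 8 10) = [5, 1, 2, 3, 4, 12, 8, 7, 10, 9, 0, 11, 6]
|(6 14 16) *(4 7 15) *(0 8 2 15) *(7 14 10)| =|(0 8 2 15 4 14 16 6 10 7)| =10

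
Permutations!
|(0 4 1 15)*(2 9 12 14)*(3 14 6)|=12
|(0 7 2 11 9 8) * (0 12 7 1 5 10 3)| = |(0 1 5 10 3)(2 11 9 8 12 7)| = 30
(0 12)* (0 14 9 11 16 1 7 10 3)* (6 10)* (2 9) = (0 12 14 2 9 11 16 1 7 6 10 3) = [12, 7, 9, 0, 4, 5, 10, 6, 8, 11, 3, 16, 14, 13, 2, 15, 1]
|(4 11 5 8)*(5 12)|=5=|(4 11 12 5 8)|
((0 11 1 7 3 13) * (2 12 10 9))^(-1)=((0 11 1 7 3 13)(2 12 10 9))^(-1)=(0 13 3 7 1 11)(2 9 10 12)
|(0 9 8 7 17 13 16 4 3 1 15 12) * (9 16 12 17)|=9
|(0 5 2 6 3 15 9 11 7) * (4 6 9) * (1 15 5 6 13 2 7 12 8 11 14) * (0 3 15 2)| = |(0 6 15 4 13)(1 2 9 14)(3 5 7)(8 11 12)| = 60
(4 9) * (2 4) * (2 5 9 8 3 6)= (2 4 8 3 6)(5 9)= [0, 1, 4, 6, 8, 9, 2, 7, 3, 5]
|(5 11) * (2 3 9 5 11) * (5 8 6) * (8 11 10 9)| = 15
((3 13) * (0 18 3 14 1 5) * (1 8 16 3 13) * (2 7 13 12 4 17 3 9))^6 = (0 1 17 12)(2 9 16 8 14 13 7)(3 4 18 5)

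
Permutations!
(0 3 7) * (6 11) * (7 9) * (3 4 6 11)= (11)(0 4 6 3 9 7)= [4, 1, 2, 9, 6, 5, 3, 0, 8, 7, 10, 11]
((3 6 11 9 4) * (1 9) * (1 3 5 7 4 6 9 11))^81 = ((1 11 3 9 6)(4 5 7))^81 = (1 11 3 9 6)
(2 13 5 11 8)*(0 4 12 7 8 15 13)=(0 4 12 7 8 2)(5 11 15 13)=[4, 1, 0, 3, 12, 11, 6, 8, 2, 9, 10, 15, 7, 5, 14, 13]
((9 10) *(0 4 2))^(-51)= (9 10)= ((0 4 2)(9 10))^(-51)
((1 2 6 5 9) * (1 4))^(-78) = (9)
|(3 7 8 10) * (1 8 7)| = 4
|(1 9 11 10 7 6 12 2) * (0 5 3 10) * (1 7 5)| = |(0 1 9 11)(2 7 6 12)(3 10 5)| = 12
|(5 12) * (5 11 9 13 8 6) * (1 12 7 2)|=|(1 12 11 9 13 8 6 5 7 2)|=10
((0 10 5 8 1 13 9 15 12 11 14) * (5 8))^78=((0 10 8 1 13 9 15 12 11 14))^78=(0 11 15 13 8)(1 10 14 12 9)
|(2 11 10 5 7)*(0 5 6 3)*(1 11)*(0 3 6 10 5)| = |(1 11 5 7 2)| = 5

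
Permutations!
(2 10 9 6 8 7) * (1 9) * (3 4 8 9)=(1 3 4 8 7 2 10)(6 9)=[0, 3, 10, 4, 8, 5, 9, 2, 7, 6, 1]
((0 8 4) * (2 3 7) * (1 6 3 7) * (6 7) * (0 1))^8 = (8)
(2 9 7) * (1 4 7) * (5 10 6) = (1 4 7 2 9)(5 10 6) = [0, 4, 9, 3, 7, 10, 5, 2, 8, 1, 6]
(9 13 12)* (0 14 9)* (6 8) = (0 14 9 13 12)(6 8) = [14, 1, 2, 3, 4, 5, 8, 7, 6, 13, 10, 11, 0, 12, 9]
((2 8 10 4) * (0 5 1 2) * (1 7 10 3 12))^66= ((0 5 7 10 4)(1 2 8 3 12))^66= (0 5 7 10 4)(1 2 8 3 12)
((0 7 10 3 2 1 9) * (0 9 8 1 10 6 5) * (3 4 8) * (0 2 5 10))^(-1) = ((0 7 6 10 4 8 1 3 5 2))^(-1) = (0 2 5 3 1 8 4 10 6 7)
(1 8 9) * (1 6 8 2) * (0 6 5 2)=(0 6 8 9 5 2 1)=[6, 0, 1, 3, 4, 2, 8, 7, 9, 5]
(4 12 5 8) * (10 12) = (4 10 12 5 8) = [0, 1, 2, 3, 10, 8, 6, 7, 4, 9, 12, 11, 5]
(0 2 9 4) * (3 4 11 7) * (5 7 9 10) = (0 2 10 5 7 3 4)(9 11) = [2, 1, 10, 4, 0, 7, 6, 3, 8, 11, 5, 9]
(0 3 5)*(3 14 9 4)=(0 14 9 4 3 5)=[14, 1, 2, 5, 3, 0, 6, 7, 8, 4, 10, 11, 12, 13, 9]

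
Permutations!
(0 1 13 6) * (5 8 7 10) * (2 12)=(0 1 13 6)(2 12)(5 8 7 10)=[1, 13, 12, 3, 4, 8, 0, 10, 7, 9, 5, 11, 2, 6]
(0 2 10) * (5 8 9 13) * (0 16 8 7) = (0 2 10 16 8 9 13 5 7) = [2, 1, 10, 3, 4, 7, 6, 0, 9, 13, 16, 11, 12, 5, 14, 15, 8]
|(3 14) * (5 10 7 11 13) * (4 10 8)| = |(3 14)(4 10 7 11 13 5 8)| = 14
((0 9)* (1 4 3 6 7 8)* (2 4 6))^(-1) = (0 9)(1 8 7 6)(2 3 4)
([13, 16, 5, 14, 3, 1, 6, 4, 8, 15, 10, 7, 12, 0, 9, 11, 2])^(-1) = [13, 5, 16, 4, 7, 2, 6, 11, 8, 14, 10, 15, 12, 0, 3, 9, 1]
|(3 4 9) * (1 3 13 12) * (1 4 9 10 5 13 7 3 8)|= |(1 8)(3 9 7)(4 10 5 13 12)|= 30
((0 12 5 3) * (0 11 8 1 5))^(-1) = ((0 12)(1 5 3 11 8))^(-1) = (0 12)(1 8 11 3 5)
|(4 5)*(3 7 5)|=4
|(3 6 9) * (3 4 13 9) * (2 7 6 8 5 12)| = 21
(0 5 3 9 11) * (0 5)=(3 9 11 5)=[0, 1, 2, 9, 4, 3, 6, 7, 8, 11, 10, 5]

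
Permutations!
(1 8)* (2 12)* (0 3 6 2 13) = (0 3 6 2 12 13)(1 8) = [3, 8, 12, 6, 4, 5, 2, 7, 1, 9, 10, 11, 13, 0]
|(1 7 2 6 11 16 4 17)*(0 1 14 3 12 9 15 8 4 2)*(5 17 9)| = 60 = |(0 1 7)(2 6 11 16)(3 12 5 17 14)(4 9 15 8)|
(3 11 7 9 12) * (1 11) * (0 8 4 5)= (0 8 4 5)(1 11 7 9 12 3)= [8, 11, 2, 1, 5, 0, 6, 9, 4, 12, 10, 7, 3]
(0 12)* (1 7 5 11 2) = (0 12)(1 7 5 11 2) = [12, 7, 1, 3, 4, 11, 6, 5, 8, 9, 10, 2, 0]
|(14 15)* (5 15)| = |(5 15 14)| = 3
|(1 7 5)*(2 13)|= 6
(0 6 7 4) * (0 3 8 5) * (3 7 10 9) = [6, 1, 2, 8, 7, 0, 10, 4, 5, 3, 9] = (0 6 10 9 3 8 5)(4 7)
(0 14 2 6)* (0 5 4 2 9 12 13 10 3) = (0 14 9 12 13 10 3)(2 6 5 4) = [14, 1, 6, 0, 2, 4, 5, 7, 8, 12, 3, 11, 13, 10, 9]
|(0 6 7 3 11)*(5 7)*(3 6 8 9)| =15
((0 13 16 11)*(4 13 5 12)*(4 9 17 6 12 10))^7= (6 17 9 12)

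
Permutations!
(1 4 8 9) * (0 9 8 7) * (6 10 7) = (0 9 1 4 6 10 7) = [9, 4, 2, 3, 6, 5, 10, 0, 8, 1, 7]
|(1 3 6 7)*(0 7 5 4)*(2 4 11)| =9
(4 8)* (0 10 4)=(0 10 4 8)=[10, 1, 2, 3, 8, 5, 6, 7, 0, 9, 4]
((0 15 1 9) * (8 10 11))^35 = ((0 15 1 9)(8 10 11))^35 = (0 9 1 15)(8 11 10)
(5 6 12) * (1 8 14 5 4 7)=(1 8 14 5 6 12 4 7)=[0, 8, 2, 3, 7, 6, 12, 1, 14, 9, 10, 11, 4, 13, 5]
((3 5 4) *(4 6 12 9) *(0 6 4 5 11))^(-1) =((0 6 12 9 5 4 3 11))^(-1) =(0 11 3 4 5 9 12 6)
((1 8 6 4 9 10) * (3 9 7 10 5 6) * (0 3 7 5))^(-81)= ((0 3 9)(1 8 7 10)(4 5 6))^(-81)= (1 10 7 8)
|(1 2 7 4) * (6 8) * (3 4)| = 10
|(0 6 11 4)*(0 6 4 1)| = |(0 4 6 11 1)| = 5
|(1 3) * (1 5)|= 3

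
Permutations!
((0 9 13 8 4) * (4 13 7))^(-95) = (0 9 7 4)(8 13)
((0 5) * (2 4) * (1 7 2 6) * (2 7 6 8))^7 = ((0 5)(1 6)(2 4 8))^7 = (0 5)(1 6)(2 4 8)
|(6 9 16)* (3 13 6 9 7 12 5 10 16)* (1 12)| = 10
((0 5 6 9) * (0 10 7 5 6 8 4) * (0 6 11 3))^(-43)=(0 3 11)(4 8 5 7 10 9 6)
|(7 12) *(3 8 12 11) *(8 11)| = 6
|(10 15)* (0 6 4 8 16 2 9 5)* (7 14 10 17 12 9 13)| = 15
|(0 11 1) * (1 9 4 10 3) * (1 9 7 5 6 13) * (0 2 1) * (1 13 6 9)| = |(0 11 7 5 9 4 10 3 1 2 13)| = 11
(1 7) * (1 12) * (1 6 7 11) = (1 11)(6 7 12) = [0, 11, 2, 3, 4, 5, 7, 12, 8, 9, 10, 1, 6]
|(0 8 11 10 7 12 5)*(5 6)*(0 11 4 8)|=|(4 8)(5 11 10 7 12 6)|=6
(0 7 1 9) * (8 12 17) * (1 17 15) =[7, 9, 2, 3, 4, 5, 6, 17, 12, 0, 10, 11, 15, 13, 14, 1, 16, 8] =(0 7 17 8 12 15 1 9)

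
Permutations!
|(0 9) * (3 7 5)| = 6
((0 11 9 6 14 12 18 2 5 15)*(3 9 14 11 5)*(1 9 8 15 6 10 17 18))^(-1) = (0 15 8 3 2 18 17 10 9 1 12 14 11 6 5)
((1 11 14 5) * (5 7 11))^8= ((1 5)(7 11 14))^8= (7 14 11)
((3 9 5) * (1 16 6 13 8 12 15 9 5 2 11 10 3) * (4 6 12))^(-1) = (1 5 3 10 11 2 9 15 12 16)(4 8 13 6)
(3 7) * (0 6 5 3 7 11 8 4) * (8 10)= (0 6 5 3 11 10 8 4)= [6, 1, 2, 11, 0, 3, 5, 7, 4, 9, 8, 10]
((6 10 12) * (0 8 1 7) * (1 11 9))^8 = (0 11 1)(6 12 10)(7 8 9)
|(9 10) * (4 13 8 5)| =|(4 13 8 5)(9 10)| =4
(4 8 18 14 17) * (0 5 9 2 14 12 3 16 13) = [5, 1, 14, 16, 8, 9, 6, 7, 18, 2, 10, 11, 3, 0, 17, 15, 13, 4, 12] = (0 5 9 2 14 17 4 8 18 12 3 16 13)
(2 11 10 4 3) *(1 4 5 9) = (1 4 3 2 11 10 5 9) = [0, 4, 11, 2, 3, 9, 6, 7, 8, 1, 5, 10]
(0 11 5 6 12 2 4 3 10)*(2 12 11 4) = [4, 1, 2, 10, 3, 6, 11, 7, 8, 9, 0, 5, 12] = (12)(0 4 3 10)(5 6 11)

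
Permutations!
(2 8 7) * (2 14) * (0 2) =(0 2 8 7 14) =[2, 1, 8, 3, 4, 5, 6, 14, 7, 9, 10, 11, 12, 13, 0]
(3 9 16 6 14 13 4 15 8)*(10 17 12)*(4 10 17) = (3 9 16 6 14 13 10 4 15 8)(12 17) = [0, 1, 2, 9, 15, 5, 14, 7, 3, 16, 4, 11, 17, 10, 13, 8, 6, 12]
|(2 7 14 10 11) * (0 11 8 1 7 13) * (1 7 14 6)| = 12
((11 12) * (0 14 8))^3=((0 14 8)(11 12))^3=(14)(11 12)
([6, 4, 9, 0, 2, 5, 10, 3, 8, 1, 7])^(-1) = (0 3 7 10 6)(1 9 2 4)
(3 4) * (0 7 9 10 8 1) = (0 7 9 10 8 1)(3 4) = [7, 0, 2, 4, 3, 5, 6, 9, 1, 10, 8]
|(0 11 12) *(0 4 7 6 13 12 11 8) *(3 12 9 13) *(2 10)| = |(0 8)(2 10)(3 12 4 7 6)(9 13)| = 10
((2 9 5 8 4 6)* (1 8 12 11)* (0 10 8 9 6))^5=(12)(0 10 8 4)(2 6)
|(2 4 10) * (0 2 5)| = |(0 2 4 10 5)| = 5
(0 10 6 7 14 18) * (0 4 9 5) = (0 10 6 7 14 18 4 9 5) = [10, 1, 2, 3, 9, 0, 7, 14, 8, 5, 6, 11, 12, 13, 18, 15, 16, 17, 4]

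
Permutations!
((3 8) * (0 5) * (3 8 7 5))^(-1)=(8)(0 5 7 3)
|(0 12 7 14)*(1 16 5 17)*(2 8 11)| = 12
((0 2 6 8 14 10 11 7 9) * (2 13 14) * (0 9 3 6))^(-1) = ((0 13 14 10 11 7 3 6 8 2))^(-1) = (0 2 8 6 3 7 11 10 14 13)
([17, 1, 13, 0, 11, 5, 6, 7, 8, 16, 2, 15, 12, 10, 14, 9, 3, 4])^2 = (0 4 15 16)(2 10 13)(3 17 11 9)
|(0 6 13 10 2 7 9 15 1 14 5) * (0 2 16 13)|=42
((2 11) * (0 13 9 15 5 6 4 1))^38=((0 13 9 15 5 6 4 1)(2 11))^38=(0 4 5 9)(1 6 15 13)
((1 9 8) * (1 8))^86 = (9)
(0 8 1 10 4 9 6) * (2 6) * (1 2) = (0 8 2 6)(1 10 4 9) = [8, 10, 6, 3, 9, 5, 0, 7, 2, 1, 4]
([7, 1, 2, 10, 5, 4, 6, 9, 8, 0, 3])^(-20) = [7, 1, 2, 3, 4, 5, 6, 9, 8, 0, 10]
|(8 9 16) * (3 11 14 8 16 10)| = |(16)(3 11 14 8 9 10)| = 6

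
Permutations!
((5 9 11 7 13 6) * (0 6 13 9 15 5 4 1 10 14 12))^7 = (5 15)(7 9 11)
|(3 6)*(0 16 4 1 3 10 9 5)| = |(0 16 4 1 3 6 10 9 5)| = 9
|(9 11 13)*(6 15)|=6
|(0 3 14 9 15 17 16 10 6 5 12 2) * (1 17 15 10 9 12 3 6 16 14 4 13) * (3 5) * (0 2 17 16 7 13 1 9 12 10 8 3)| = 12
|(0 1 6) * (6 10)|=|(0 1 10 6)|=4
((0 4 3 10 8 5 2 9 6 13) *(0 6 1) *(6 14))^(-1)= ((0 4 3 10 8 5 2 9 1)(6 13 14))^(-1)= (0 1 9 2 5 8 10 3 4)(6 14 13)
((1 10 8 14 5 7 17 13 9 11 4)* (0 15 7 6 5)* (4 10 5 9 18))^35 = ((0 15 7 17 13 18 4 1 5 6 9 11 10 8 14))^35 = (0 18 9)(1 10 7)(4 11 15)(5 8 17)(6 14 13)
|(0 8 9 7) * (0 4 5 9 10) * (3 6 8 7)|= |(0 7 4 5 9 3 6 8 10)|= 9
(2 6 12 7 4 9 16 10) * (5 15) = (2 6 12 7 4 9 16 10)(5 15) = [0, 1, 6, 3, 9, 15, 12, 4, 8, 16, 2, 11, 7, 13, 14, 5, 10]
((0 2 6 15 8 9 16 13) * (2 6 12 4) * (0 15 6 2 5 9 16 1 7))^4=(16)(0 5)(1 12)(2 9)(4 7)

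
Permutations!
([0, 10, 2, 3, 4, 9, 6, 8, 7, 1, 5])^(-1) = [0, 9, 2, 3, 4, 10, 6, 8, 7, 5, 1]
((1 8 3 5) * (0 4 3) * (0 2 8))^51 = ((0 4 3 5 1)(2 8))^51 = (0 4 3 5 1)(2 8)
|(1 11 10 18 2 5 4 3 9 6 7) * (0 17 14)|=|(0 17 14)(1 11 10 18 2 5 4 3 9 6 7)|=33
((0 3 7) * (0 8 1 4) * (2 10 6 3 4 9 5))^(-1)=((0 4)(1 9 5 2 10 6 3 7 8))^(-1)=(0 4)(1 8 7 3 6 10 2 5 9)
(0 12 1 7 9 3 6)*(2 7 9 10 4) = (0 12 1 9 3 6)(2 7 10 4) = [12, 9, 7, 6, 2, 5, 0, 10, 8, 3, 4, 11, 1]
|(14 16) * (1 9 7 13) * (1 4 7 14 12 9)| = |(4 7 13)(9 14 16 12)| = 12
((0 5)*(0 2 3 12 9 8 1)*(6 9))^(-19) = (0 1 8 9 6 12 3 2 5)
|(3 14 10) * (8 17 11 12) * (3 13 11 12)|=15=|(3 14 10 13 11)(8 17 12)|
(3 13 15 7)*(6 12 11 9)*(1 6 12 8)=(1 6 8)(3 13 15 7)(9 12 11)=[0, 6, 2, 13, 4, 5, 8, 3, 1, 12, 10, 9, 11, 15, 14, 7]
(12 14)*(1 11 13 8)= (1 11 13 8)(12 14)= [0, 11, 2, 3, 4, 5, 6, 7, 1, 9, 10, 13, 14, 8, 12]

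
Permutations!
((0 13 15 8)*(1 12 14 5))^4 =(15)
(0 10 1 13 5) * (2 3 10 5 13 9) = (13)(0 5)(1 9 2 3 10) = [5, 9, 3, 10, 4, 0, 6, 7, 8, 2, 1, 11, 12, 13]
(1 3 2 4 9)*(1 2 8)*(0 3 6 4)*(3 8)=(0 8 1 6 4 9 2)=[8, 6, 0, 3, 9, 5, 4, 7, 1, 2]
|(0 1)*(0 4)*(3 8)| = 6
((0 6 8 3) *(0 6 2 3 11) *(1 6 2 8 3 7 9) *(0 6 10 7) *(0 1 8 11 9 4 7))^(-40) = (0 6 2 10 11 3 1)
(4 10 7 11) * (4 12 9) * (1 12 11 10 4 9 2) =(1 12 2)(7 10) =[0, 12, 1, 3, 4, 5, 6, 10, 8, 9, 7, 11, 2]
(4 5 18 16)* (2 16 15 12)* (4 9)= [0, 1, 16, 3, 5, 18, 6, 7, 8, 4, 10, 11, 2, 13, 14, 12, 9, 17, 15]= (2 16 9 4 5 18 15 12)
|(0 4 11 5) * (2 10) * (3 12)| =|(0 4 11 5)(2 10)(3 12)| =4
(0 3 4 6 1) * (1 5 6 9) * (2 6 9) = (0 3 4 2 6 5 9 1) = [3, 0, 6, 4, 2, 9, 5, 7, 8, 1]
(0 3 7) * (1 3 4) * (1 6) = (0 4 6 1 3 7) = [4, 3, 2, 7, 6, 5, 1, 0]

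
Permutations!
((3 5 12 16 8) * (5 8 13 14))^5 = (16)(3 8)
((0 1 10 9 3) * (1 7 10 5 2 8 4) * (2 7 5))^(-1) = ((0 5 7 10 9 3)(1 2 8 4))^(-1) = (0 3 9 10 7 5)(1 4 8 2)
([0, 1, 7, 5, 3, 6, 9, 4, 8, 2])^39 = [0, 1, 5, 2, 9, 7, 4, 6, 8, 3]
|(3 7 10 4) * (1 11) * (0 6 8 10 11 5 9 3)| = |(0 6 8 10 4)(1 5 9 3 7 11)| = 30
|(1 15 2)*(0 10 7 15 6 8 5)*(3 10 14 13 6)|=|(0 14 13 6 8 5)(1 3 10 7 15 2)|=6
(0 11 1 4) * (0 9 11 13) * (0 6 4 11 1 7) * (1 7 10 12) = (0 13 6 4 9 7)(1 11 10 12) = [13, 11, 2, 3, 9, 5, 4, 0, 8, 7, 12, 10, 1, 6]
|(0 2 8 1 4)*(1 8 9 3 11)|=7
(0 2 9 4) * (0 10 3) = [2, 1, 9, 0, 10, 5, 6, 7, 8, 4, 3] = (0 2 9 4 10 3)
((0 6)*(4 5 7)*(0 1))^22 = ((0 6 1)(4 5 7))^22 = (0 6 1)(4 5 7)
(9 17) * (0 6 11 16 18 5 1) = [6, 0, 2, 3, 4, 1, 11, 7, 8, 17, 10, 16, 12, 13, 14, 15, 18, 9, 5] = (0 6 11 16 18 5 1)(9 17)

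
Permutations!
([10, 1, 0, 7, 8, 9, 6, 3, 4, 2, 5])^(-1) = (0 2 9 5 10)(3 7)(4 8)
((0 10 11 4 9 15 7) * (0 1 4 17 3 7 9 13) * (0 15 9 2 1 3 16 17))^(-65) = (0 10 11)(3 7)(16 17) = ((0 10 11)(1 4 13 15 2)(3 7)(16 17))^(-65)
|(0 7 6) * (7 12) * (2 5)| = |(0 12 7 6)(2 5)| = 4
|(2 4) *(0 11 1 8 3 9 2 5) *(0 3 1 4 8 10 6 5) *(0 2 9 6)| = |(0 11 4 2 8 1 10)(3 6 5)| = 21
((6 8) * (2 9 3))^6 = (9) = ((2 9 3)(6 8))^6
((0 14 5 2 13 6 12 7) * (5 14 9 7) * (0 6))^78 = (14)(0 2 12 7)(5 6 9 13)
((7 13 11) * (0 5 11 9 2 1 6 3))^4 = (0 13 6 11 2)(1 5 9 3 7)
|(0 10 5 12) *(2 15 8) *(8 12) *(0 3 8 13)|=|(0 10 5 13)(2 15 12 3 8)|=20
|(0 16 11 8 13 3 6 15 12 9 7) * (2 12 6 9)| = |(0 16 11 8 13 3 9 7)(2 12)(6 15)| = 8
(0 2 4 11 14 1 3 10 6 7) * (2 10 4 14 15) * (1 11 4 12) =(0 10 6 7)(1 3 12)(2 14 11 15) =[10, 3, 14, 12, 4, 5, 7, 0, 8, 9, 6, 15, 1, 13, 11, 2]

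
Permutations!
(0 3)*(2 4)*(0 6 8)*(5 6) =(0 3 5 6 8)(2 4) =[3, 1, 4, 5, 2, 6, 8, 7, 0]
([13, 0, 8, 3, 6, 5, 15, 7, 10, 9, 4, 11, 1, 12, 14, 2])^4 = (2 6 10)(4 8 15)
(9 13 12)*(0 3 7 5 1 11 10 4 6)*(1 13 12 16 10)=(0 3 7 5 13 16 10 4 6)(1 11)(9 12)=[3, 11, 2, 7, 6, 13, 0, 5, 8, 12, 4, 1, 9, 16, 14, 15, 10]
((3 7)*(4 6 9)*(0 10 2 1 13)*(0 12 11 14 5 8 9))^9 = (0 8 12 10 9 11 2 4 14 1 6 5 13)(3 7)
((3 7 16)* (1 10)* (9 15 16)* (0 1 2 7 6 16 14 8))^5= (0 9 1 15 10 14 2 8 7)(3 16 6)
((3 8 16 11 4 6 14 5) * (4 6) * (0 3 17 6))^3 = (0 16 3 11 8)(5 14 6 17)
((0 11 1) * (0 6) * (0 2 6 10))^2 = (0 1)(10 11)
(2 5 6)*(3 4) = (2 5 6)(3 4) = [0, 1, 5, 4, 3, 6, 2]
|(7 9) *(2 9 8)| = |(2 9 7 8)| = 4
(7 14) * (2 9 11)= (2 9 11)(7 14)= [0, 1, 9, 3, 4, 5, 6, 14, 8, 11, 10, 2, 12, 13, 7]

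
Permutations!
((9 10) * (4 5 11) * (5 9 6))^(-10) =((4 9 10 6 5 11))^(-10) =(4 10 5)(6 11 9)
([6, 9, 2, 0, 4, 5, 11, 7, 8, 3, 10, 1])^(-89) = (0 6 11 1 9 3)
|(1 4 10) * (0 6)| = 6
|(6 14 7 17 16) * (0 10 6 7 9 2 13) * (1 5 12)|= 21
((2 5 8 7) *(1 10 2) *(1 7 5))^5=((1 10 2)(5 8))^5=(1 2 10)(5 8)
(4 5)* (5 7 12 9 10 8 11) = (4 7 12 9 10 8 11 5) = [0, 1, 2, 3, 7, 4, 6, 12, 11, 10, 8, 5, 9]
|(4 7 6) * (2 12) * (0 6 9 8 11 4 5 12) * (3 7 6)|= |(0 3 7 9 8 11 4 6 5 12 2)|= 11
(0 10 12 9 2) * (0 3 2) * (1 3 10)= (0 1 3 2 10 12 9)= [1, 3, 10, 2, 4, 5, 6, 7, 8, 0, 12, 11, 9]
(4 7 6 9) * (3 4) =(3 4 7 6 9) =[0, 1, 2, 4, 7, 5, 9, 6, 8, 3]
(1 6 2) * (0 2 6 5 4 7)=(0 2 1 5 4 7)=[2, 5, 1, 3, 7, 4, 6, 0]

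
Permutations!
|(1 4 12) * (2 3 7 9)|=12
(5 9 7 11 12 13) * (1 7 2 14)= (1 7 11 12 13 5 9 2 14)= [0, 7, 14, 3, 4, 9, 6, 11, 8, 2, 10, 12, 13, 5, 1]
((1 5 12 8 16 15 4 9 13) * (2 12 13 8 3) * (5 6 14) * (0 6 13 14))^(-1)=(0 6)(1 13)(2 3 12)(4 15 16 8 9)(5 14)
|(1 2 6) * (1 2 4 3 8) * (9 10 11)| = 12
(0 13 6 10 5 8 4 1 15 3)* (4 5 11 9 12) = [13, 15, 2, 0, 1, 8, 10, 7, 5, 12, 11, 9, 4, 6, 14, 3] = (0 13 6 10 11 9 12 4 1 15 3)(5 8)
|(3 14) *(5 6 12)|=|(3 14)(5 6 12)|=6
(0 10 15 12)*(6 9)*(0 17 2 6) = (0 10 15 12 17 2 6 9) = [10, 1, 6, 3, 4, 5, 9, 7, 8, 0, 15, 11, 17, 13, 14, 12, 16, 2]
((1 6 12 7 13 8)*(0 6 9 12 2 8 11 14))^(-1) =((0 6 2 8 1 9 12 7 13 11 14))^(-1) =(0 14 11 13 7 12 9 1 8 2 6)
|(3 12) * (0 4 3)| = |(0 4 3 12)| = 4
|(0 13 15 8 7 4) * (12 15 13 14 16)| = 8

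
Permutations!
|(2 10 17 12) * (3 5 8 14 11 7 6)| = |(2 10 17 12)(3 5 8 14 11 7 6)| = 28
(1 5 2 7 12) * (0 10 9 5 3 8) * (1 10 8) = (0 8)(1 3)(2 7 12 10 9 5) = [8, 3, 7, 1, 4, 2, 6, 12, 0, 5, 9, 11, 10]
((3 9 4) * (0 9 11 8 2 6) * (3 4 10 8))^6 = ((0 9 10 8 2 6)(3 11))^6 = (11)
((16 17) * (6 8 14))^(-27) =((6 8 14)(16 17))^(-27) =(16 17)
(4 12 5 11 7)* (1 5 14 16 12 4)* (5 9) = (1 9 5 11 7)(12 14 16) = [0, 9, 2, 3, 4, 11, 6, 1, 8, 5, 10, 7, 14, 13, 16, 15, 12]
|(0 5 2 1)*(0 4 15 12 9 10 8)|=|(0 5 2 1 4 15 12 9 10 8)|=10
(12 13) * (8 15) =[0, 1, 2, 3, 4, 5, 6, 7, 15, 9, 10, 11, 13, 12, 14, 8] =(8 15)(12 13)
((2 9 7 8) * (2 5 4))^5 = ((2 9 7 8 5 4))^5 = (2 4 5 8 7 9)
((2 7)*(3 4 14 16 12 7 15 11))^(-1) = (2 7 12 16 14 4 3 11 15)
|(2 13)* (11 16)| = |(2 13)(11 16)| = 2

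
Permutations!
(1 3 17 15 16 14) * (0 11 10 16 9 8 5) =(0 11 10 16 14 1 3 17 15 9 8 5) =[11, 3, 2, 17, 4, 0, 6, 7, 5, 8, 16, 10, 12, 13, 1, 9, 14, 15]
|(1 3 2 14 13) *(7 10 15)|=15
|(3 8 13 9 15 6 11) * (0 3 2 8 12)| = 21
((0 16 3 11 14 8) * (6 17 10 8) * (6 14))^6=(0 10 6 3)(8 17 11 16)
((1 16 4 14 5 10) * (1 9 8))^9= ((1 16 4 14 5 10 9 8))^9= (1 16 4 14 5 10 9 8)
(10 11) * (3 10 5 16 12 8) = [0, 1, 2, 10, 4, 16, 6, 7, 3, 9, 11, 5, 8, 13, 14, 15, 12] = (3 10 11 5 16 12 8)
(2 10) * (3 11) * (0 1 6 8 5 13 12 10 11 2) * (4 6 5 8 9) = (0 1 5 13 12 10)(2 11 3)(4 6 9) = [1, 5, 11, 2, 6, 13, 9, 7, 8, 4, 0, 3, 10, 12]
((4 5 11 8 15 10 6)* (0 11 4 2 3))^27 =(0 15 2 11 10 3 8 6)(4 5)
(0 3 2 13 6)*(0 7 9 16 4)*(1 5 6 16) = (0 3 2 13 16 4)(1 5 6 7 9) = [3, 5, 13, 2, 0, 6, 7, 9, 8, 1, 10, 11, 12, 16, 14, 15, 4]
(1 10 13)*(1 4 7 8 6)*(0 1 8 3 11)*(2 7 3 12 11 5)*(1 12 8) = (0 12 11)(1 10 13 4 3 5 2 7 8 6) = [12, 10, 7, 5, 3, 2, 1, 8, 6, 9, 13, 0, 11, 4]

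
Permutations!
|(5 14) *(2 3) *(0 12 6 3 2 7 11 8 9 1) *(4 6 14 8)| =35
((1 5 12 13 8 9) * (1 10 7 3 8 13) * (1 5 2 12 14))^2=(1 12 14 2 5)(3 9 7 8 10)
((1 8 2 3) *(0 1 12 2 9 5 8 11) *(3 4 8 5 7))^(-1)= (0 11 1)(2 12 3 7 9 8 4)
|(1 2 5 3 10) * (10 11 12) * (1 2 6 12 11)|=|(1 6 12 10 2 5 3)|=7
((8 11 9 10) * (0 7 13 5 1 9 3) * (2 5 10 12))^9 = (0 13 8 3 7 10 11)(1 5 2 12 9)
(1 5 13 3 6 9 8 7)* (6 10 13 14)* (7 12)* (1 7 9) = (1 5 14 6)(3 10 13)(8 12 9) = [0, 5, 2, 10, 4, 14, 1, 7, 12, 8, 13, 11, 9, 3, 6]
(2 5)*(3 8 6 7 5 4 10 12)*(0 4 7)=(0 4 10 12 3 8 6)(2 7 5)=[4, 1, 7, 8, 10, 2, 0, 5, 6, 9, 12, 11, 3]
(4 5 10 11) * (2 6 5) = (2 6 5 10 11 4) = [0, 1, 6, 3, 2, 10, 5, 7, 8, 9, 11, 4]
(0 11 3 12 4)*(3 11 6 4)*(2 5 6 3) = (0 3 12 2 5 6 4) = [3, 1, 5, 12, 0, 6, 4, 7, 8, 9, 10, 11, 2]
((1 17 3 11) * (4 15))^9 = ((1 17 3 11)(4 15))^9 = (1 17 3 11)(4 15)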